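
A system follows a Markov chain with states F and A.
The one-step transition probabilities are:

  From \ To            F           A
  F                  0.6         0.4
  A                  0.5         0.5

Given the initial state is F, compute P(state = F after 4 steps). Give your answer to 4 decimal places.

0.5556

Propagate the distribution vector 4 steps from F.
After 0 steps: (1.0000, 0.0000)
After 1 step: (0.6000, 0.4000)
After 2 steps: (0.5600, 0.4400)
After 3 steps: (0.5560, 0.4440)
After 4 steps: (0.5556, 0.4444)
P(in F after 4 steps) = 0.5556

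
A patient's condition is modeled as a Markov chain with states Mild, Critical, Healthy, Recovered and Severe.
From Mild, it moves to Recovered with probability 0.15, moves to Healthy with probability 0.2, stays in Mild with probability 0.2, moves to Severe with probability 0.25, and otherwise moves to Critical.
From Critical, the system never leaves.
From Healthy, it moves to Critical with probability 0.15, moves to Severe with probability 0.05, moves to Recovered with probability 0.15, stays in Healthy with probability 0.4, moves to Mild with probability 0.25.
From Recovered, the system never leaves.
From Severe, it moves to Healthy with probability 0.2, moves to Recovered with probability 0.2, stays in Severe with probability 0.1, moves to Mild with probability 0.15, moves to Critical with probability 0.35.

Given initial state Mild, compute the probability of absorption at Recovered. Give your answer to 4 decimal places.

0.4263

Let h(s) be the probability of absorption at Recovered starting from transient state s. Then h(Recovered) = 1 and h(Critical) = 0. By first-step analysis:
h(Mild) = 0.2·h(Mild) + 0.2·0 + 0.2·h(Healthy) + 0.15·1 + 0.25·h(Severe)
h(Healthy) = 0.25·h(Mild) + 0.15·0 + 0.4·h(Healthy) + 0.15·1 + 0.05·h(Severe)
h(Severe) = 0.15·h(Mild) + 0.35·0 + 0.2·h(Healthy) + 0.2·1 + 0.1·h(Severe)
Solving: h(Mild) = 0.4263, h(Healthy) = 0.4606, h(Severe) = 0.3956.
Starting from Mild, the probability is 0.4263.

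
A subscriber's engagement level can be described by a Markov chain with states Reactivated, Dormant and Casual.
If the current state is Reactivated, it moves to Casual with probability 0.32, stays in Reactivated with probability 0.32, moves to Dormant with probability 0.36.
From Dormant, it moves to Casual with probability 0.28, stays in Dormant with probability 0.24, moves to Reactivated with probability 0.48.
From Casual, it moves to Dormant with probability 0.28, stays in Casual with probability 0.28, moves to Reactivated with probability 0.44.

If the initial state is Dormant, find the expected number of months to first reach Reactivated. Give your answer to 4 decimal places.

Let t(s) be the expected number of months to first reach Reactivated from state s, with t(Reactivated) = 0. Conditioning on the first month:
t(Dormant) = 1 + 0.24·t(Dormant) + 0.28·t(Casual)
t(Casual) = 1 + 0.28·t(Dormant) + 0.28·t(Casual)
Solving: t(Dormant) = 2.1331, t(Casual) = 2.2184.
Expected months from Dormant to Reactivated: 2.1331.

2.1331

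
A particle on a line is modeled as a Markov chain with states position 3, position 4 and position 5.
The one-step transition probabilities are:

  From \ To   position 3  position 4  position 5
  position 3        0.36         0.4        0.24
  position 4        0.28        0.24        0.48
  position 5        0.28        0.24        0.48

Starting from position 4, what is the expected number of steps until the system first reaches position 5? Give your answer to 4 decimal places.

Let t(s) be the expected number of steps to first reach position 5 from state s, with t(position 5) = 0. Conditioning on the first step:
t(position 3) = 1 + 0.36·t(position 3) + 0.4·t(position 4)
t(position 4) = 1 + 0.28·t(position 3) + 0.24·t(position 4)
Solving: t(position 3) = 3.0983, t(position 4) = 2.4573.
Expected steps from position 4 to position 5: 2.4573.

2.4573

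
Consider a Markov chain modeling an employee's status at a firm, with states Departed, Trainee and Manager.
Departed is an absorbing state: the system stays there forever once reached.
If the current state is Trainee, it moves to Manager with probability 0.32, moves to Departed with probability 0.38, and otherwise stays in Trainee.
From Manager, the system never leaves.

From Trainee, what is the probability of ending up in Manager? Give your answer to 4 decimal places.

0.4571

Let h(s) be the probability of absorption at Manager starting from transient state s. Then h(Manager) = 1 and h(Departed) = 0. By first-step analysis:
h(Trainee) = 0.38·0 + 0.3·h(Trainee) + 0.32·1
Solving: h(Trainee) = 0.4571.
Starting from Trainee, the probability is 0.4571.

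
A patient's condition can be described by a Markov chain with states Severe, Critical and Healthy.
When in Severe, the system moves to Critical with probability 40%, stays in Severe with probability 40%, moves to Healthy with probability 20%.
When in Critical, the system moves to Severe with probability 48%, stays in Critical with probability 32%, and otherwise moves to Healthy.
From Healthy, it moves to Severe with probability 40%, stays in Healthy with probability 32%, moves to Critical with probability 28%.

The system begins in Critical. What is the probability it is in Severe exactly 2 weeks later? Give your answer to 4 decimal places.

0.4256

Sum over the intermediate state after 1 week:
P = P(Critical→Severe)·P(Severe→Severe) + P(Critical→Critical)·P(Critical→Severe) + P(Critical→Healthy)·P(Healthy→Severe)
  = 0.48×0.4 + 0.32×0.48 + 0.2×0.4
  = 0.1920 + 0.1536 + 0.0800 = 0.4256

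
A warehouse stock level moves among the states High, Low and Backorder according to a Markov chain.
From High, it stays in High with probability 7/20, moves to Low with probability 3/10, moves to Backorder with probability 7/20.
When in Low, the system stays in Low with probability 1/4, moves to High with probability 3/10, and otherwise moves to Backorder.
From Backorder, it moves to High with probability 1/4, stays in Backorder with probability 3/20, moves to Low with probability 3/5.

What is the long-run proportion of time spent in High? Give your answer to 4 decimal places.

0.2988

Let the stationary distribution be π with π = πP and π_1 + π_2 + π_3 = 1.
π_1 = 0.35·π_1 + 0.3·π_2 + 0.25·π_3
π_2 = 0.3·π_1 + 0.25·π_2 + 0.6·π_3
Solving with the normalization constraint gives π = (0.2988, 0.3780, 0.3232).
So the stationary probability of High is 0.2988.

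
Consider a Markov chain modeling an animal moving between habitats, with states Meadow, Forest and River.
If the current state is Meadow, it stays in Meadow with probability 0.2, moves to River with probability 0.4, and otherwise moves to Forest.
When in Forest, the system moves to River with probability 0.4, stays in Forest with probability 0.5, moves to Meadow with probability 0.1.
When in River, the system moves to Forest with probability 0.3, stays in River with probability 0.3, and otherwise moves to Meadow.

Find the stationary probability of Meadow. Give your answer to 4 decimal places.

0.2323

Let the stationary distribution be π with π = πP and π_1 + π_2 + π_3 = 1.
π_1 = 0.2·π_1 + 0.1·π_2 + 0.4·π_3
π_2 = 0.4·π_1 + 0.5·π_2 + 0.3·π_3
Solving with the normalization constraint gives π = (0.2323, 0.4040, 0.3636).
So the stationary probability of Meadow is 0.2323.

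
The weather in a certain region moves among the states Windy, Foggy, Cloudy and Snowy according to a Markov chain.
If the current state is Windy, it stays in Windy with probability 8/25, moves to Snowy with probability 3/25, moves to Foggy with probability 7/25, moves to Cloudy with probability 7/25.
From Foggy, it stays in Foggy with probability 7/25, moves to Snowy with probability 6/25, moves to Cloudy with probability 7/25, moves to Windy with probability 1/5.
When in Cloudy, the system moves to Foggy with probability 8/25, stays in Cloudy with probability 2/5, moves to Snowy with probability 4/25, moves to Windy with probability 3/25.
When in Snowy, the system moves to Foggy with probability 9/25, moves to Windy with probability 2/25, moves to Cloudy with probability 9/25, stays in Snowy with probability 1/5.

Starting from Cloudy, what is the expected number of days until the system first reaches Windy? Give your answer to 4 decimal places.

7.2732

Let t(s) be the expected number of days to first reach Windy from state s, with t(Windy) = 0. Conditioning on the first day:
t(Foggy) = 1 + 0.28·t(Foggy) + 0.28·t(Cloudy) + 0.24·t(Snowy)
t(Cloudy) = 1 + 0.32·t(Foggy) + 0.4·t(Cloudy) + 0.16·t(Snowy)
t(Snowy) = 1 + 0.36·t(Foggy) + 0.36·t(Cloudy) + 0.2·t(Snowy)
Solving: t(Foggy) = 6.7353, t(Cloudy) = 7.2732, t(Snowy) = 7.5538.
Expected days from Cloudy to Windy: 7.2732.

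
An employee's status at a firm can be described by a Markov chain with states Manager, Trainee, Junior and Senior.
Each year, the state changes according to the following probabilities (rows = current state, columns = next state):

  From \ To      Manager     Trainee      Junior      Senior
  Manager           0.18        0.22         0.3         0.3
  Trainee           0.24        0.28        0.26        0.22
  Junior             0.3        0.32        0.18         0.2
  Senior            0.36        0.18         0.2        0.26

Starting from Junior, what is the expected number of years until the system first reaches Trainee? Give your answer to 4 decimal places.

3.8768

Let t(s) be the expected number of years to first reach Trainee from state s, with t(Trainee) = 0. Conditioning on the first year:
t(Manager) = 1 + 0.18·t(Manager) + 0.3·t(Junior) + 0.3·t(Senior)
t(Junior) = 1 + 0.3·t(Manager) + 0.18·t(Junior) + 0.2·t(Senior)
t(Senior) = 1 + 0.36·t(Manager) + 0.2·t(Junior) + 0.26·t(Senior)
Solving: t(Manager) = 4.2768, t(Junior) = 3.8768, t(Senior) = 4.4797.
Expected years from Junior to Trainee: 3.8768.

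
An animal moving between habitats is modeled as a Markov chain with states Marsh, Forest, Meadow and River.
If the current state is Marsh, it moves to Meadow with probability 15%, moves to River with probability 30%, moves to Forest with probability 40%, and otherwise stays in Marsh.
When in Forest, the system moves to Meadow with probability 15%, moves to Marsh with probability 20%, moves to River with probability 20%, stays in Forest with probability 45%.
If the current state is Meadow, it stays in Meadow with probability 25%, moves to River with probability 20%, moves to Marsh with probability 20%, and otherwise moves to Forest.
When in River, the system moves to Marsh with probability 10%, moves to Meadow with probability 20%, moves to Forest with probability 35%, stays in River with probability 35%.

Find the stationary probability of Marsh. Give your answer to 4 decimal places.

Let the stationary distribution be π with π = πP and π_1 + π_2 + π_3 + π_4 = 1.
π_1 = 0.15·π_1 + 0.2·π_2 + 0.2·π_3 + 0.1·π_4
π_2 = 0.4·π_1 + 0.45·π_2 + 0.35·π_3 + 0.35·π_4
π_3 = 0.15·π_1 + 0.15·π_2 + 0.25·π_3 + 0.2·π_4
Solving with the normalization constraint gives π = (0.1662, 0.3981, 0.1808, 0.2548).
So the stationary probability of Marsh is 0.1662.

0.1662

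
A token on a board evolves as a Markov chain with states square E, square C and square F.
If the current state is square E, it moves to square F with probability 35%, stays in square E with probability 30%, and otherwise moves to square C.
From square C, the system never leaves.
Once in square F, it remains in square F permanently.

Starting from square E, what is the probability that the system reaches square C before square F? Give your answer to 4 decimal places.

Let h(s) be the probability of absorption at square C starting from transient state s. Then h(square C) = 1 and h(square F) = 0. By first-step analysis:
h(square E) = 0.3·h(square E) + 0.35·1 + 0.35·0
Solving: h(square E) = 0.5000.
Starting from square E, the probability is 0.5000.

0.5000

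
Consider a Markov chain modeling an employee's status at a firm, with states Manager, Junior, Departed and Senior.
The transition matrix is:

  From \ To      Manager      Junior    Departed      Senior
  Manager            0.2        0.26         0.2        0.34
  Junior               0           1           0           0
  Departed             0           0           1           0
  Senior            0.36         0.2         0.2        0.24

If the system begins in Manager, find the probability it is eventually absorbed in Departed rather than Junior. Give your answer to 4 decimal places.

Let h(s) be the probability of absorption at Departed starting from transient state s. Then h(Departed) = 1 and h(Junior) = 0. By first-step analysis:
h(Manager) = 0.2·h(Manager) + 0.26·0 + 0.2·1 + 0.34·h(Senior)
h(Senior) = 0.36·h(Manager) + 0.2·0 + 0.2·1 + 0.24·h(Senior)
Solving: h(Manager) = 0.4530, h(Senior) = 0.4778.
Starting from Manager, the probability is 0.4530.

0.4530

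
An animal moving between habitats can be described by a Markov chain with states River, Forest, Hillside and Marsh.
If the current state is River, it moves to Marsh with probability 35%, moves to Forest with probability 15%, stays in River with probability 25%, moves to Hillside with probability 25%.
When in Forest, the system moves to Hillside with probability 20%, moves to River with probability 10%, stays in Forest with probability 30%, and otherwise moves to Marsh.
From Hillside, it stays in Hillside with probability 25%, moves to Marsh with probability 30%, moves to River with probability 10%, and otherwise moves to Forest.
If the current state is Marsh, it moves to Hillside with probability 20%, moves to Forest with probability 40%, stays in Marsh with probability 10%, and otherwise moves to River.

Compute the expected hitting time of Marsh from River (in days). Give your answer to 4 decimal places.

2.8595

Let t(s) be the expected number of days to first reach Marsh from state s, with t(Marsh) = 0. Conditioning on the first day:
t(River) = 1 + 0.25·t(River) + 0.15·t(Forest) + 0.25·t(Hillside)
t(Forest) = 1 + 0.1·t(River) + 0.3·t(Forest) + 0.2·t(Hillside)
t(Hillside) = 1 + 0.1·t(River) + 0.35·t(Forest) + 0.25·t(Hillside)
Solving: t(River) = 2.8595, t(Forest) = 2.6850, t(Hillside) = 2.9676.
Expected days from River to Marsh: 2.8595.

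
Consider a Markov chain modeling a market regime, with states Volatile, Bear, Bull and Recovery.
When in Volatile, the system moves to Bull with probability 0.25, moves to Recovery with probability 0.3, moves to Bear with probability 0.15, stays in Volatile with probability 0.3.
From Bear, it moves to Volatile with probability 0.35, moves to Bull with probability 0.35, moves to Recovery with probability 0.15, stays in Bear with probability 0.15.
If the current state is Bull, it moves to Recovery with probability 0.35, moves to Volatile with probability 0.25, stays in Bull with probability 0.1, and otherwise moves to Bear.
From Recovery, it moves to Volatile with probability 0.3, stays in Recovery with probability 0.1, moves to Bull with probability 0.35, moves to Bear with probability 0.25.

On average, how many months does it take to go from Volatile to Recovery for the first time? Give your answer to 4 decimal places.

Let t(s) be the expected number of months to first reach Recovery from state s, with t(Recovery) = 0. Conditioning on the first month:
t(Volatile) = 1 + 0.3·t(Volatile) + 0.15·t(Bear) + 0.25·t(Bull)
t(Bear) = 1 + 0.35·t(Volatile) + 0.15·t(Bear) + 0.35·t(Bull)
t(Bull) = 1 + 0.25·t(Volatile) + 0.3·t(Bear) + 0.1·t(Bull)
Solving: t(Volatile) = 3.5221, t(Bear) = 4.0419, t(Bull) = 3.4368.
Expected months from Volatile to Recovery: 3.5221.

3.5221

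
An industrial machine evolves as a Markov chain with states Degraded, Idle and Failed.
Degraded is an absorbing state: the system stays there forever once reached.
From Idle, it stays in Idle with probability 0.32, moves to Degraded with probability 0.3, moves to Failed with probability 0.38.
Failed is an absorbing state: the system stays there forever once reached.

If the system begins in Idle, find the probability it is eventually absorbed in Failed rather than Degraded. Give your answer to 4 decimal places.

0.5588

Let h(s) be the probability of absorption at Failed starting from transient state s. Then h(Failed) = 1 and h(Degraded) = 0. By first-step analysis:
h(Idle) = 0.3·0 + 0.32·h(Idle) + 0.38·1
Solving: h(Idle) = 0.5588.
Starting from Idle, the probability is 0.5588.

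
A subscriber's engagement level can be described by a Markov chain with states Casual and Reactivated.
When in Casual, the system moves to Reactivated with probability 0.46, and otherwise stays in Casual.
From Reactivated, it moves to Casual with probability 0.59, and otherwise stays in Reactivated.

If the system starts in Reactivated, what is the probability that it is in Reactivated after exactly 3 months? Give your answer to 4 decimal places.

Propagate the distribution vector 3 months from Reactivated.
After 0 months: (0.0000, 1.0000)
After 1 month: (0.5900, 0.4100)
After 2 months: (0.5605, 0.4395)
After 3 months: (0.5620, 0.4380)
P(in Reactivated after 3 months) = 0.4380

0.4380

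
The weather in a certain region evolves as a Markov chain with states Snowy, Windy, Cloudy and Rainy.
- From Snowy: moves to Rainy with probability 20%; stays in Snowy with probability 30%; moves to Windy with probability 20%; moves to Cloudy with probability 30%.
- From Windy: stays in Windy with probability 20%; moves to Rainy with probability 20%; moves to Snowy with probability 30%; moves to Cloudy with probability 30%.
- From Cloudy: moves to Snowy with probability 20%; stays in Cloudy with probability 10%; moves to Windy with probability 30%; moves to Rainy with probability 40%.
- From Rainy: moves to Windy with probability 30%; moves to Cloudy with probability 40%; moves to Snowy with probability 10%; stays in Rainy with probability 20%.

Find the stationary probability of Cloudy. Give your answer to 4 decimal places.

Let the stationary distribution be π with π = πP and π_1 + π_2 + π_3 + π_4 = 1.
π_1 = 0.3·π_1 + 0.3·π_2 + 0.2·π_3 + 0.1·π_4
π_2 = 0.2·π_1 + 0.2·π_2 + 0.3·π_3 + 0.3·π_4
π_3 = 0.3·π_1 + 0.3·π_2 + 0.1·π_3 + 0.4·π_4
Solving with the normalization constraint gives π = (0.2220, 0.2525, 0.2712, 0.2542).
So the stationary probability of Cloudy is 0.2712.

0.2712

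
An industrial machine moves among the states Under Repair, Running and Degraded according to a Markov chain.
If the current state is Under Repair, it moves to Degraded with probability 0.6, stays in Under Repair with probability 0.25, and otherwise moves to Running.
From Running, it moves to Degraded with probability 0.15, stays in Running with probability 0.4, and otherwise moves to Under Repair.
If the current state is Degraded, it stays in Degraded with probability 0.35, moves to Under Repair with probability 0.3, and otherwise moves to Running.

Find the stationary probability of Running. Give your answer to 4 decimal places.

0.2993

Let the stationary distribution be π with π = πP and π_1 + π_2 + π_3 = 1.
π_1 = 0.25·π_1 + 0.45·π_2 + 0.3·π_3
π_2 = 0.15·π_1 + 0.4·π_2 + 0.35·π_3
Solving with the normalization constraint gives π = (0.3285, 0.2993, 0.3723).
So the stationary probability of Running is 0.2993.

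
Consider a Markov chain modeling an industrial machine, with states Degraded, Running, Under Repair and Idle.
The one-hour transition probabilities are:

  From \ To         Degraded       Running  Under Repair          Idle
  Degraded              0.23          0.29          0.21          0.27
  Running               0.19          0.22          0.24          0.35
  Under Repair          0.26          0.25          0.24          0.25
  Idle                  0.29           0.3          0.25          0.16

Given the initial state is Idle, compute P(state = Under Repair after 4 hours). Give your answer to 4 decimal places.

Propagate the distribution vector 4 hours from Idle.
After 0 hours: (0.0000, 0.0000, 0.0000, 1.0000)
After 1 hour: (0.2900, 0.3000, 0.2500, 0.1600)
After 2 hours: (0.2351, 0.2606, 0.2329, 0.2714)
After 3 hours: (0.2428, 0.2652, 0.2357, 0.2563)
After 4 hours: (0.2418, 0.2646, 0.2353, 0.2583)
P(in Under Repair after 4 hours) = 0.2353

0.2353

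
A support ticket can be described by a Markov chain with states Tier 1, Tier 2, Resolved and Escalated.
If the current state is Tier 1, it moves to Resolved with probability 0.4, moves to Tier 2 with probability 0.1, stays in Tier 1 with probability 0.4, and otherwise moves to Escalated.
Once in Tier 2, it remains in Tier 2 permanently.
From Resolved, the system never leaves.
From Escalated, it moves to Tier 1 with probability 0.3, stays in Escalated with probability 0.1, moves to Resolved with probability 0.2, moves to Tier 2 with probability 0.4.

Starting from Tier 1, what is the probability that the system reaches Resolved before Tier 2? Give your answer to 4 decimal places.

0.7451

Let h(s) be the probability of absorption at Resolved starting from transient state s. Then h(Resolved) = 1 and h(Tier 2) = 0. By first-step analysis:
h(Tier 1) = 0.4·h(Tier 1) + 0.1·0 + 0.4·1 + 0.1·h(Escalated)
h(Escalated) = 0.3·h(Tier 1) + 0.4·0 + 0.2·1 + 0.1·h(Escalated)
Solving: h(Tier 1) = 0.7451, h(Escalated) = 0.4706.
Starting from Tier 1, the probability is 0.7451.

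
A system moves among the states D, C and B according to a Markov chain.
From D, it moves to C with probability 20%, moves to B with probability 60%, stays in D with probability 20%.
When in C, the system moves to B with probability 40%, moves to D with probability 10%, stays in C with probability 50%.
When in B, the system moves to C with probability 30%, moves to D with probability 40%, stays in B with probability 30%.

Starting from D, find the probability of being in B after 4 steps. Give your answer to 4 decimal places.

0.4066

Propagate the distribution vector 4 steps from D.
After 0 steps: (1.0000, 0.0000, 0.0000)
After 1 step: (0.2000, 0.2000, 0.6000)
After 2 steps: (0.3000, 0.3200, 0.3800)
After 3 steps: (0.2440, 0.3340, 0.4220)
After 4 steps: (0.2510, 0.3424, 0.4066)
P(in B after 4 steps) = 0.4066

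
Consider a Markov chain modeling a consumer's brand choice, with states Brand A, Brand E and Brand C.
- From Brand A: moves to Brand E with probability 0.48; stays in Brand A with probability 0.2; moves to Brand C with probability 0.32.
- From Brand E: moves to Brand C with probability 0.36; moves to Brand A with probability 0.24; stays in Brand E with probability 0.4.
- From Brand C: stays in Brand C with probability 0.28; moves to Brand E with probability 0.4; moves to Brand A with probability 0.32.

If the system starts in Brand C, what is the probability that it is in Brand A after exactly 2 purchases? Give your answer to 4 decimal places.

Sum over the intermediate state after 1 purchase:
P = P(Brand C→Brand A)·P(Brand A→Brand A) + P(Brand C→Brand E)·P(Brand E→Brand A) + P(Brand C→Brand C)·P(Brand C→Brand A)
  = 0.32×0.2 + 0.4×0.24 + 0.28×0.32
  = 0.0640 + 0.0960 + 0.0896 = 0.2496

0.2496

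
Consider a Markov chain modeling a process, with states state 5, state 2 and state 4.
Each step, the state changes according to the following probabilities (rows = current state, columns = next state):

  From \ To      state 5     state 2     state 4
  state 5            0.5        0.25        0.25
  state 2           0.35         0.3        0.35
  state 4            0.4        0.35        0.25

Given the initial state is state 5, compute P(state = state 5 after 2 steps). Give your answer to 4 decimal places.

0.4375

Sum over the intermediate state after 1 step:
P = P(state 5→state 5)·P(state 5→state 5) + P(state 5→state 2)·P(state 2→state 5) + P(state 5→state 4)·P(state 4→state 5)
  = 0.5×0.5 + 0.25×0.35 + 0.25×0.4
  = 0.2500 + 0.0875 + 0.1000 = 0.4375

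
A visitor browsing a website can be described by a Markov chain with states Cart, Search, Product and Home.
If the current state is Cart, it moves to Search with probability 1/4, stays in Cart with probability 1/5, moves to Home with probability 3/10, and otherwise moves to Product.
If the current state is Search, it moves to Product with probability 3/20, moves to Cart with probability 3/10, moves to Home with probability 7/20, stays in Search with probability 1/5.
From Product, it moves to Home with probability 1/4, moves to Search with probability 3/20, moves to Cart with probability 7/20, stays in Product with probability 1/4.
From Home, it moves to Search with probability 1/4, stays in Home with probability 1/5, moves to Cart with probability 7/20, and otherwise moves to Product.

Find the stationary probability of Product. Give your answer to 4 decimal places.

Let the stationary distribution be π with π = πP and π_1 + π_2 + π_3 + π_4 = 1.
π_1 = 0.2·π_1 + 0.3·π_2 + 0.35·π_3 + 0.35·π_4
π_2 = 0.25·π_1 + 0.2·π_2 + 0.15·π_3 + 0.25·π_4
π_3 = 0.25·π_1 + 0.15·π_2 + 0.25·π_3 + 0.2·π_4
Solving with the normalization constraint gives π = (0.2949, 0.2177, 0.2146, 0.2729).
So the stationary probability of Product is 0.2146.

0.2146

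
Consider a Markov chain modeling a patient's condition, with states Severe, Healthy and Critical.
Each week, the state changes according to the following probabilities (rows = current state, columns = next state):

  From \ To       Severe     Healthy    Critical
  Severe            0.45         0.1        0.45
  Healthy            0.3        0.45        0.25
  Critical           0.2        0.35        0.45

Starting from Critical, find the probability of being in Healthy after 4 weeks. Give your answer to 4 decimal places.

Propagate the distribution vector 4 weeks from Critical.
After 0 weeks: (0.0000, 0.0000, 1.0000)
After 1 week: (0.2000, 0.3500, 0.4500)
After 2 weeks: (0.2850, 0.3350, 0.3800)
After 3 weeks: (0.3048, 0.3123, 0.3830)
After 4 weeks: (0.3074, 0.3050, 0.3876)
P(in Healthy after 4 weeks) = 0.3050

0.3050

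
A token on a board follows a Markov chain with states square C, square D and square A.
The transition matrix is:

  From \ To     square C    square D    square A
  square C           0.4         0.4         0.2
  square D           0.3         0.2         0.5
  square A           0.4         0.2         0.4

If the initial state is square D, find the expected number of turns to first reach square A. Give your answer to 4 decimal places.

Let t(s) be the expected number of turns to first reach square A from state s, with t(square A) = 0. Conditioning on the first turn:
t(square C) = 1 + 0.4·t(square C) + 0.4·t(square D)
t(square D) = 1 + 0.3·t(square C) + 0.2·t(square D)
Solving: t(square C) = 3.3333, t(square D) = 2.5000.
Expected turns from square D to square A: 2.5000.

2.5000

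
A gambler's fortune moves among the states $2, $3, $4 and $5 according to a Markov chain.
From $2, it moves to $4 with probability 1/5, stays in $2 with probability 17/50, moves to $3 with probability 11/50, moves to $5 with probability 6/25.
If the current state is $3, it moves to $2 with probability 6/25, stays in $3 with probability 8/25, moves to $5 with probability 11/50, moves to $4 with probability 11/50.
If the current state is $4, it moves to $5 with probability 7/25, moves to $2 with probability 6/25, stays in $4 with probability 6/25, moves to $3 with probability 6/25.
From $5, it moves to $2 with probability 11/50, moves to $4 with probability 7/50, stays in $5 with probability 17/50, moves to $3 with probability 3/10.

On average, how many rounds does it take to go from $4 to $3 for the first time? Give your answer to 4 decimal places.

3.9682

Let t(s) be the expected number of rounds to first reach $3 from state s, with t($3) = 0. Conditioning on the first round:
t($2) = 1 + 0.34·t($2) + 0.2·t($4) + 0.24·t($5)
t($4) = 1 + 0.24·t($2) + 0.24·t($4) + 0.28·t($5)
t($5) = 1 + 0.22·t($2) + 0.14·t($4) + 0.34·t($5)
Solving: t($2) = 4.0678, t($4) = 3.9682, t($5) = 3.7128.
Expected rounds from $4 to $3: 3.9682.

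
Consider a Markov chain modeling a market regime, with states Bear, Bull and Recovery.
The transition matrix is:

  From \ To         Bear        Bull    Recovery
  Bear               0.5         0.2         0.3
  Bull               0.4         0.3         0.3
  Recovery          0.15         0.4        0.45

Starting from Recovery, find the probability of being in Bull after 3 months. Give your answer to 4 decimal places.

0.3065

Propagate the distribution vector 3 months from Recovery.
After 0 months: (0.0000, 0.0000, 1.0000)
After 1 month: (0.1500, 0.4000, 0.4500)
After 2 months: (0.3025, 0.3300, 0.3675)
After 3 months: (0.3384, 0.3065, 0.3551)
P(in Bull after 3 months) = 0.3065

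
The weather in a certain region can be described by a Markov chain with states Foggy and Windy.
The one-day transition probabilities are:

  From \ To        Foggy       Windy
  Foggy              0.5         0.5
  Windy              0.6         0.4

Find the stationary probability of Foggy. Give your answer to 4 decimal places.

Let the stationary distribution be π with π = πP and π_1 + π_2 = 1.
π_1 = 0.5·π_1 + 0.6·π_2
Solving with the normalization constraint gives π = (0.5455, 0.4545).
So the stationary probability of Foggy is 0.5455.

0.5455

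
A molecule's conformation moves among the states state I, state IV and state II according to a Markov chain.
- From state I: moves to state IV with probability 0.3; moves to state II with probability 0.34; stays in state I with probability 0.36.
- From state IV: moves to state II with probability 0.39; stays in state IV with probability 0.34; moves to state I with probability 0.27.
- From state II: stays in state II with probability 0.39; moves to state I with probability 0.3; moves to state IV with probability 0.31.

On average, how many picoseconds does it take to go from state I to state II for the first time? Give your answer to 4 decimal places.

Let t(s) be the expected number of picoseconds to first reach state II from state s, with t(state II) = 0. Conditioning on the first picosecond:
t(state I) = 1 + 0.36·t(state I) + 0.3·t(state IV)
t(state IV) = 1 + 0.27·t(state I) + 0.34·t(state IV)
Solving: t(state I) = 2.8120, t(state IV) = 2.6655.
Expected picoseconds from state I to state II: 2.8120.

2.8120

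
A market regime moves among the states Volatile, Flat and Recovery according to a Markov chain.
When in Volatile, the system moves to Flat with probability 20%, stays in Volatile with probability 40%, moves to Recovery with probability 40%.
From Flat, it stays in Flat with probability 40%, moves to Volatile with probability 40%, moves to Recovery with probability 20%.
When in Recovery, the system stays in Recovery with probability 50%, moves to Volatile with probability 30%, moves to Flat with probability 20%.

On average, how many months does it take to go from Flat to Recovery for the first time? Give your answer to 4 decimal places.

Let t(s) be the expected number of months to first reach Recovery from state s, with t(Recovery) = 0. Conditioning on the first month:
t(Volatile) = 1 + 0.4·t(Volatile) + 0.2·t(Flat)
t(Flat) = 1 + 0.4·t(Volatile) + 0.4·t(Flat)
Solving: t(Volatile) = 2.8571, t(Flat) = 3.5714.
Expected months from Flat to Recovery: 3.5714.

3.5714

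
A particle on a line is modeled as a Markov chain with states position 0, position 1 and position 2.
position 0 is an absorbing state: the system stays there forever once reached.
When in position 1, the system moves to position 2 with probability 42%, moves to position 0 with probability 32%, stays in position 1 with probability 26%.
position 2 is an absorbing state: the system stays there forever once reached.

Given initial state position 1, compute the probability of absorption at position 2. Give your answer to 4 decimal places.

Let h(s) be the probability of absorption at position 2 starting from transient state s. Then h(position 2) = 1 and h(position 0) = 0. By first-step analysis:
h(position 1) = 0.32·0 + 0.26·h(position 1) + 0.42·1
Solving: h(position 1) = 0.5676.
Starting from position 1, the probability is 0.5676.

0.5676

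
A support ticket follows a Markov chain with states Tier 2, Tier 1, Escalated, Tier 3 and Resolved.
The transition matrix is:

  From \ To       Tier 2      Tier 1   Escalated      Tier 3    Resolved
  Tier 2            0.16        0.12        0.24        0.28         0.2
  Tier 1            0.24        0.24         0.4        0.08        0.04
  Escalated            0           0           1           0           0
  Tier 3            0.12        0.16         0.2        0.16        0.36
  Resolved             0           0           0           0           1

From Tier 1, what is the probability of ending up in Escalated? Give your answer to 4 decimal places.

Let h(s) be the probability of absorption at Escalated starting from transient state s. Then h(Escalated) = 1 and h(Resolved) = 0. By first-step analysis:
h(Tier 2) = 0.16·h(Tier 2) + 0.12·h(Tier 1) + 0.24·1 + 0.28·h(Tier 3) + 0.2·0
h(Tier 1) = 0.24·h(Tier 2) + 0.24·h(Tier 1) + 0.4·1 + 0.08·h(Tier 3) + 0.04·0
h(Tier 3) = 0.12·h(Tier 2) + 0.16·h(Tier 1) + 0.2·1 + 0.16·h(Tier 3) + 0.36·0
Solving: h(Tier 2) = 0.5451, h(Tier 1) = 0.7467, h(Tier 3) = 0.4582.
Starting from Tier 1, the probability is 0.7467.

0.7467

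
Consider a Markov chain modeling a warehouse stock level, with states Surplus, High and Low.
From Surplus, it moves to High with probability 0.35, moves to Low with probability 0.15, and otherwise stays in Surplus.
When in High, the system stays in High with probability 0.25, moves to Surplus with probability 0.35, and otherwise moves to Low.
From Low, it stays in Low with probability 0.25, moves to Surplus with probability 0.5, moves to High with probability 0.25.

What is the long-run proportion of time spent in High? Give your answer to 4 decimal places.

0.2956

Let the stationary distribution be π with π = πP and π_1 + π_2 + π_3 = 1.
π_1 = 0.5·π_1 + 0.35·π_2 + 0.5·π_3
π_2 = 0.35·π_1 + 0.25·π_2 + 0.25·π_3
Solving with the normalization constraint gives π = (0.4557, 0.2956, 0.2488).
So the stationary probability of High is 0.2956.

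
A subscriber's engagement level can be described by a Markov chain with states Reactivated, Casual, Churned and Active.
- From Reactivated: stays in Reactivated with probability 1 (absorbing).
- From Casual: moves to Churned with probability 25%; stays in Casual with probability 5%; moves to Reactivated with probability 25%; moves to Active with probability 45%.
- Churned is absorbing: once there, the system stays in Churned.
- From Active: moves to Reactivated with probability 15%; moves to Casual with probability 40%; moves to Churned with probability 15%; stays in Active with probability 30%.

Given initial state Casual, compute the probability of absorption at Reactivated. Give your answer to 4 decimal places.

0.5000

Let h(s) be the probability of absorption at Reactivated starting from transient state s. Then h(Reactivated) = 1 and h(Churned) = 0. By first-step analysis:
h(Casual) = 0.25·1 + 0.05·h(Casual) + 0.25·0 + 0.45·h(Active)
h(Active) = 0.15·1 + 0.4·h(Casual) + 0.15·0 + 0.3·h(Active)
Solving: h(Casual) = 0.5000, h(Active) = 0.5000.
Starting from Casual, the probability is 0.5000.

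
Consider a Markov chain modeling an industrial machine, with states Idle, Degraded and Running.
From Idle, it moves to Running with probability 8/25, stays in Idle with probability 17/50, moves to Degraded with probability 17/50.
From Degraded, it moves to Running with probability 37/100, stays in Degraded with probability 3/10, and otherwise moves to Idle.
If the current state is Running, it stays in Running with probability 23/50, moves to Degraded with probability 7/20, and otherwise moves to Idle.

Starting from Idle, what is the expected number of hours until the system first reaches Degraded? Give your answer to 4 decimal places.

Let t(s) be the expected number of hours to first reach Degraded from state s, with t(Degraded) = 0. Conditioning on the first hour:
t(Idle) = 1 + 0.34·t(Idle) + 0.32·t(Running)
t(Running) = 1 + 0.19·t(Idle) + 0.46·t(Running)
Solving: t(Idle) = 2.9093, t(Running) = 2.8755.
Expected hours from Idle to Degraded: 2.9093.

2.9093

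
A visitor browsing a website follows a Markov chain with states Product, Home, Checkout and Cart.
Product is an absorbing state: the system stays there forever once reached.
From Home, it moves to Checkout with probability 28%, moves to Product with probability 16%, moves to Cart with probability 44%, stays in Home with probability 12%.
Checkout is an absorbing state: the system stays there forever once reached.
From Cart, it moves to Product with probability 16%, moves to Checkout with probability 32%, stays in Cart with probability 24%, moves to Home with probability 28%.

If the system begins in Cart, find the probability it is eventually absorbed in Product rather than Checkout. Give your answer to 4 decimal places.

Let h(s) be the probability of absorption at Product starting from transient state s. Then h(Product) = 1 and h(Checkout) = 0. By first-step analysis:
h(Home) = 0.16·1 + 0.12·h(Home) + 0.28·0 + 0.44·h(Cart)
h(Cart) = 0.16·1 + 0.28·h(Home) + 0.32·0 + 0.24·h(Cart)
Solving: h(Home) = 0.3519, h(Cart) = 0.3402.
Starting from Cart, the probability is 0.3402.

0.3402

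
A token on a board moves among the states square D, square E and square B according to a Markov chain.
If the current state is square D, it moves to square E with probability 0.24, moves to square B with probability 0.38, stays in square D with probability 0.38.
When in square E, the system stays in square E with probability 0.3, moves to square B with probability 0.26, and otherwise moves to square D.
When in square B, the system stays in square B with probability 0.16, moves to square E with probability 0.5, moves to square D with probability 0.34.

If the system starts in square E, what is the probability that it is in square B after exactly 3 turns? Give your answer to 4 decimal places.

0.2778

Propagate the distribution vector 3 turns from square E.
After 0 turns: (0.0000, 1.0000, 0.0000)
After 1 turn: (0.4400, 0.3000, 0.2600)
After 2 turns: (0.3876, 0.3256, 0.2868)
After 3 turns: (0.3881, 0.3341, 0.2778)
P(in square B after 3 turns) = 0.2778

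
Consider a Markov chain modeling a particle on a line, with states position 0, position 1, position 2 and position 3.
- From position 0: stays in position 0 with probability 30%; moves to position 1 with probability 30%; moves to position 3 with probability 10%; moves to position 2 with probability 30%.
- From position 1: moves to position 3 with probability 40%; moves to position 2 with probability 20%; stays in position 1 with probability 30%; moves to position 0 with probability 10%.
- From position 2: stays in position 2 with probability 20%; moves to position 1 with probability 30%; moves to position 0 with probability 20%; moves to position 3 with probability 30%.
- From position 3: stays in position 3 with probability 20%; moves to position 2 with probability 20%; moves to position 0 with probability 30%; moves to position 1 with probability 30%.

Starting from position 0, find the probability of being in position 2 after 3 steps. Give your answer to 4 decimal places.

Propagate the distribution vector 3 steps from position 0.
After 0 steps: (1.0000, 0.0000, 0.0000, 0.0000)
After 1 step: (0.3000, 0.3000, 0.3000, 0.1000)
After 2 steps: (0.2100, 0.3000, 0.2300, 0.2600)
After 3 steps: (0.2170, 0.3000, 0.2210, 0.2620)
P(in position 2 after 3 steps) = 0.2210

0.2210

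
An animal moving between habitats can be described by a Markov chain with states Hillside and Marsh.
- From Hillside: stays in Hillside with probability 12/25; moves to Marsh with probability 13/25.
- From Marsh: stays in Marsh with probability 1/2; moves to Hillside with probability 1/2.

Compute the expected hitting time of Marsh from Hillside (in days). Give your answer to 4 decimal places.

Let t(s) be the expected number of days to first reach Marsh from state s, with t(Marsh) = 0. Conditioning on the first day:
t(Hillside) = 1 + 0.48·t(Hillside)
Solving: t(Hillside) = 1.9231.
Expected days from Hillside to Marsh: 1.9231.

1.9231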